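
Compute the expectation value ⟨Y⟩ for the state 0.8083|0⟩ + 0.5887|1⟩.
0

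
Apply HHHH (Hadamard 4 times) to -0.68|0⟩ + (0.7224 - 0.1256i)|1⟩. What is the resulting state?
-0.68|0⟩ + (0.7224 - 0.1256i)|1⟩

H² = I, so an even number of Hadamards cancels: H^4 = I and the state is unchanged.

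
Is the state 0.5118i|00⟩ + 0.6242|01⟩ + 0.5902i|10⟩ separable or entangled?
Entangled

Writing the state as a|00⟩ + b|01⟩ + c|10⟩ + d|11⟩, it is a product state iff ad − bc = 0.
Here (a, b, c, d) = (0.5118i, 0.6242, 0.5902i, 0): ad − bc = (0.5118i)(0) − (0.6242)(0.5902i) = -0.3684i ≠ 0, so the state is entangled.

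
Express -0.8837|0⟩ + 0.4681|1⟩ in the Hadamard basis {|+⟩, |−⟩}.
-0.2939|+⟩ - 0.9559|−⟩

With |ψ⟩ = α|0⟩ + β|1⟩, the Hadamard-basis coefficients are ⟨+|ψ⟩ = (α + β)/√2 and ⟨−|ψ⟩ = (α − β)/√2.
Here α = -0.8837, β = 0.4681: (α + β)/√2 = -0.2939, (α − β)/√2 = -0.9559.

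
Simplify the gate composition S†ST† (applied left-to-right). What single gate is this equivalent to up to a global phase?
T†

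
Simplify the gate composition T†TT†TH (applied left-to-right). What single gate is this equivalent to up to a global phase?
H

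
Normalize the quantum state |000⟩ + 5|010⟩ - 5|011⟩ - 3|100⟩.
0.1291|000⟩ + 0.6455|010⟩ - 0.6455|011⟩ - 0.3873|100⟩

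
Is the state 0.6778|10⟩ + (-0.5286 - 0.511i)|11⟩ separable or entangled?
Separable

Writing the state as a|00⟩ + b|01⟩ + c|10⟩ + d|11⟩, it is a product state iff ad − bc = 0.
Here (a, b, c, d) = (0, 0, 0.6778, (-0.5286 - 0.511i)): ad − bc = (0)(-0.5286 - 0.511i) − (0)(0.6778) = 0, so the state is separable.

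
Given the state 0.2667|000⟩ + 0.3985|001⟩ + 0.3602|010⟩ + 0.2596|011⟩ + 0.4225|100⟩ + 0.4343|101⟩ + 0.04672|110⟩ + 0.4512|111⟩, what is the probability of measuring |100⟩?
0.1785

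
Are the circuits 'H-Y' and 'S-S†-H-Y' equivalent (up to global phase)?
Yes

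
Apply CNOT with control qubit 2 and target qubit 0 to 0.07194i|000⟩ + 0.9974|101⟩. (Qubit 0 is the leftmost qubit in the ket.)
0.07194i|000⟩ + 0.9974|001⟩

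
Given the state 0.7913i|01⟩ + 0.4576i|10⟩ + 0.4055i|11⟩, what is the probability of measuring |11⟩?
0.1644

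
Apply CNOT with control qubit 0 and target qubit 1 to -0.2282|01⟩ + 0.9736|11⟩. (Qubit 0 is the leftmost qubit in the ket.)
-0.2282|01⟩ + 0.9736|10⟩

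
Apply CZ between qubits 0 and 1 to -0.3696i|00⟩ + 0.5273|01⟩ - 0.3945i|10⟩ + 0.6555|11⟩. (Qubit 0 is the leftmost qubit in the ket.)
-0.3696i|00⟩ + 0.5273|01⟩ - 0.3945i|10⟩ - 0.6555|11⟩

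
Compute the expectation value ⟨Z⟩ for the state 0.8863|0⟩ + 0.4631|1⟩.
0.5711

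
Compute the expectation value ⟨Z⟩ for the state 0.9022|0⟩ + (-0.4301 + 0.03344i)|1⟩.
0.6279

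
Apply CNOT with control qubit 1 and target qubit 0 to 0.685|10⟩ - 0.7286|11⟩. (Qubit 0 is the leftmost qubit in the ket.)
-0.7286|01⟩ + 0.685|10⟩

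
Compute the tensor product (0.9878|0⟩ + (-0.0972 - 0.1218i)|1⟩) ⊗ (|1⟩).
0.9878|01⟩ + (-0.0972 - 0.1218i)|11⟩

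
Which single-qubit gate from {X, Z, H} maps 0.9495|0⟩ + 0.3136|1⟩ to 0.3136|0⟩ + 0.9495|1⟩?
X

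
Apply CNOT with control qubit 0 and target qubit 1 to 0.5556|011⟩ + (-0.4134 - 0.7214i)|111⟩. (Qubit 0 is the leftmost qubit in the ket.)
0.5556|011⟩ + (-0.4134 - 0.7214i)|101⟩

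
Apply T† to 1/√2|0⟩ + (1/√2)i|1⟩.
1/√2|0⟩ + (1/2 + (1/2)i)|1⟩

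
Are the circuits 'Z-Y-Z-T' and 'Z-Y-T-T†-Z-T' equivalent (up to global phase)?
Yes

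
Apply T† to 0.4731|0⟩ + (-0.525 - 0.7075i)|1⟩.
0.4731|0⟩ + (-0.8715 - 0.129i)|1⟩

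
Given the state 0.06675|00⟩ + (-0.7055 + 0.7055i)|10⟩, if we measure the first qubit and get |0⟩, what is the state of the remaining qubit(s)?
|0⟩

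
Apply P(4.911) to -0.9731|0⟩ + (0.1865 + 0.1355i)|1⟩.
-0.9731|0⟩ + (0.1696 - 0.1561i)|1⟩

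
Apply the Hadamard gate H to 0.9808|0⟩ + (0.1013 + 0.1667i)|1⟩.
(0.7652 + 0.1179i)|0⟩ + (0.6219 - 0.1179i)|1⟩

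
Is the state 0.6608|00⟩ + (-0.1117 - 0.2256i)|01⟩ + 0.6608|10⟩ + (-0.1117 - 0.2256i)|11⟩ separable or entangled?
Separable

Writing the state as a|00⟩ + b|01⟩ + c|10⟩ + d|11⟩, it is a product state iff ad − bc = 0.
Here (a, b, c, d) = (0.6608, (-0.1117 - 0.2256i), 0.6608, (-0.1117 - 0.2256i)): ad − bc = (0.6608)(-0.1117 - 0.2256i) − (-0.1117 - 0.2256i)(0.6608) = 0, so the state is separable.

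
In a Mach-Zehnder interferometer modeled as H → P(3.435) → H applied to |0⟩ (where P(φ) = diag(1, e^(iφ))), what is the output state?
(0.02137 - 0.1446i)|0⟩ + (0.9786 + 0.1446i)|1⟩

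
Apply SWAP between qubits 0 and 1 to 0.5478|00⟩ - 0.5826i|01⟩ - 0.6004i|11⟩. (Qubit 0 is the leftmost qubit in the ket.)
0.5478|00⟩ - 0.5826i|10⟩ - 0.6004i|11⟩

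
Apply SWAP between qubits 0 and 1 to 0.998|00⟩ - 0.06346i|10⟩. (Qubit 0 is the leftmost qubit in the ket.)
0.998|00⟩ - 0.06346i|01⟩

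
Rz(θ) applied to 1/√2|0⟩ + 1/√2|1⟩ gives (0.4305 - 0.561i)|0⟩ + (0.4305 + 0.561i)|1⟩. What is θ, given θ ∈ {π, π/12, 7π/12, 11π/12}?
7π/12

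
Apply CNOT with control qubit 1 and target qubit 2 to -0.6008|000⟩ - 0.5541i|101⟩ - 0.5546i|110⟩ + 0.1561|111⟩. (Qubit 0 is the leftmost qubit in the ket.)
-0.6008|000⟩ - 0.5541i|101⟩ + 0.1561|110⟩ - 0.5546i|111⟩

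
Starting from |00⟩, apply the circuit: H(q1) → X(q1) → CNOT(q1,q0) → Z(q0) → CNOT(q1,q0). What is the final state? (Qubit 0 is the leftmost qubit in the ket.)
1/√2|00⟩ - 1/√2|01⟩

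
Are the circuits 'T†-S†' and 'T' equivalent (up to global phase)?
No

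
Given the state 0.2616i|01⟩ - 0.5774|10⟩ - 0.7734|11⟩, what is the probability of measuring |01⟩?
0.06843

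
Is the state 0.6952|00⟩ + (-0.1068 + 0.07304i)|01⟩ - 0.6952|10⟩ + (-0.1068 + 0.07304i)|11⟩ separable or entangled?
Entangled

Writing the state as a|00⟩ + b|01⟩ + c|10⟩ + d|11⟩, it is a product state iff ad − bc = 0.
Here (a, b, c, d) = (0.6952, (-0.1068 + 0.07304i), -0.6952, (-0.1068 + 0.07304i)): ad − bc = (0.6952)(-0.1068 + 0.07304i) − (-0.1068 + 0.07304i)(-0.6952) = (-0.1485 + 0.1016i) ≠ 0, so the state is entangled.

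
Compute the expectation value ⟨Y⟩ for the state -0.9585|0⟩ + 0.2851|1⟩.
0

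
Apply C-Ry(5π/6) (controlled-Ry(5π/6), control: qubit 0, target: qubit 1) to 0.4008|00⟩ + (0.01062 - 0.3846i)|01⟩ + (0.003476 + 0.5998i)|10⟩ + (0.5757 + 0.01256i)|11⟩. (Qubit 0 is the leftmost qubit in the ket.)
0.4008|00⟩ + (0.01062 - 0.3846i)|01⟩ + (-0.5552 + 0.1431i)|10⟩ + (0.1524 + 0.5826i)|11⟩

C-Ry(5π/6) leaves the control-|0⟩ kets |00⟩, |01⟩ unchanged and applies Ry(5π/6) to qubit 1 on the control-|1⟩ pair (|10⟩, |11⟩).
Ry(5π/6) = [[cos(θ/2), −sin(θ/2)], [sin(θ/2), cos(θ/2)]]; θ = 5π/6, cos(θ/2) ≈ 0.258819, sin(θ/2) ≈ 0.965926.
With a = amp(|10⟩) = (0.003476 + 0.5998i) and b = amp(|11⟩) = (0.5757 + 0.01256i):
new amp(|10⟩) = (0.258819)·a + (-0.965926)·b = (-0.5552 + 0.1431i)
new amp(|11⟩) = (0.965926)·a + (0.258819)·b = (0.1524 + 0.5826i)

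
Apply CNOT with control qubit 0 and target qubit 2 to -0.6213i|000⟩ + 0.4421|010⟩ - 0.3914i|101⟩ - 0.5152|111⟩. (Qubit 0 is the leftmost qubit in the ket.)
-0.6213i|000⟩ + 0.4421|010⟩ - 0.3914i|100⟩ - 0.5152|110⟩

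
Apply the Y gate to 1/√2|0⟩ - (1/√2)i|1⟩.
-1/√2|0⟩ + (1/√2)i|1⟩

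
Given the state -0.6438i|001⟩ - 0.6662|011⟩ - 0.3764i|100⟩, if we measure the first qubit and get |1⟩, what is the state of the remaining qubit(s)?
-i|00⟩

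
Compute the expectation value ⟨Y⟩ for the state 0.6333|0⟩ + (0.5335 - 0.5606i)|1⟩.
-0.7101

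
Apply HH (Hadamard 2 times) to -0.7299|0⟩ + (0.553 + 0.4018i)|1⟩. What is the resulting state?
-0.7299|0⟩ + (0.553 + 0.4018i)|1⟩

H² = I, so an even number of Hadamards cancels: H^2 = I and the state is unchanged.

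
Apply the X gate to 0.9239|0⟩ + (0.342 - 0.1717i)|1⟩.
(0.342 - 0.1717i)|0⟩ + 0.9239|1⟩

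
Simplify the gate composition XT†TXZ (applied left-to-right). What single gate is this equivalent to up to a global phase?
Z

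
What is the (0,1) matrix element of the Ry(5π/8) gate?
-0.8315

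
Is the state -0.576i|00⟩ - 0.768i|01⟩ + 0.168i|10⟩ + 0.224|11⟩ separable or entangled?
Entangled

Writing the state as a|00⟩ + b|01⟩ + c|10⟩ + d|11⟩, it is a product state iff ad − bc = 0.
Here (a, b, c, d) = (-0.576i, -0.768i, 0.168i, 0.224): ad − bc = (-0.576i)(0.224) − (-0.768i)(0.168i) = (-0.129 - 0.129i) ≠ 0, so the state is entangled.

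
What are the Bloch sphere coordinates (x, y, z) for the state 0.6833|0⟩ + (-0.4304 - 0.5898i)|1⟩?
(-0.5882, -0.806, -0.06621)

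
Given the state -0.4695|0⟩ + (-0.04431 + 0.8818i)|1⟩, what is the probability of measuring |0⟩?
0.2204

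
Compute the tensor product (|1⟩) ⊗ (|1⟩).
|11⟩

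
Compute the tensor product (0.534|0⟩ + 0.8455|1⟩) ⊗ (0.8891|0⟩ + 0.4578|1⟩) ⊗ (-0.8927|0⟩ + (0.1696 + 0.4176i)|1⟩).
-0.4238|000⟩ + (0.08052 + 0.1983i)|001⟩ - 0.2182|010⟩ + (0.04146 + 0.1021i)|011⟩ - 0.6711|100⟩ + (0.1275 + 0.3139i)|101⟩ - 0.3455|110⟩ + (0.06565 + 0.1616i)|111⟩

amp(|b₁b₂…⟩) = product of the factor amplitudes for bits b₁, b₂, …; only kets whose every factor amplitude is nonzero survive.
|000⟩: (0.534)(0.8891)(-0.8927) = -0.4238
|001⟩: (0.534)(0.8891)(0.1696 + 0.4176i) = (0.08052 + 0.1983i)
|010⟩: (0.534)(0.4578)(-0.8927) = -0.2182
|011⟩: (0.534)(0.4578)(0.1696 + 0.4176i) = (0.04146 + 0.1021i)
|100⟩: (0.8455)(0.8891)(-0.8927) = -0.6711
|101⟩: (0.8455)(0.8891)(0.1696 + 0.4176i) = (0.1275 + 0.3139i)
|110⟩: (0.8455)(0.4578)(-0.8927) = -0.3455
|111⟩: (0.8455)(0.4578)(0.1696 + 0.4176i) = (0.06565 + 0.1616i)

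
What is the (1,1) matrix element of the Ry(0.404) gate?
0.9797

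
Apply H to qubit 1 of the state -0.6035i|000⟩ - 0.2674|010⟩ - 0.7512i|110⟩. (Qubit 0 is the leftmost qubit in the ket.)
(-0.1891 - 0.4267i)|000⟩ + (0.1891 - 0.4267i)|010⟩ - 0.5312i|100⟩ + 0.5312i|110⟩

H on qubit 1 mixes each pair of kets that differ only in qubit 1: amplitudes (a, b) of (|…0…⟩, |…1…⟩) become ((a + b)/√2, (a − b)/√2). Kets absent from the input have amplitude 0.
(|000⟩, |010⟩): (a, b) = (-0.6035i, -0.2674) → ((-0.1891 - 0.4267i), (0.1891 - 0.4267i))
(|100⟩, |110⟩): (a, b) = (0, -0.7512i) → (-0.5312i, 0.5312i)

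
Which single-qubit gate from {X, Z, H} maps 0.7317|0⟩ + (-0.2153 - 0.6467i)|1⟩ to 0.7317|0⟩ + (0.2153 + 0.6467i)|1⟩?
Z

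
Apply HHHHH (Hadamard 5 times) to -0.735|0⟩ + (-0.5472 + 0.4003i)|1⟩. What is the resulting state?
(-0.9067 + 0.2831i)|0⟩ + (-0.1328 - 0.2831i)|1⟩

H² = I, so H^5 = H: a single Hadamard. With (a, b) = (-0.735, (-0.5472 + 0.4003i)), H gives ((a + b)/√2, (a − b)/√2) = ((-0.9067 + 0.2831i), (-0.1328 - 0.2831i)).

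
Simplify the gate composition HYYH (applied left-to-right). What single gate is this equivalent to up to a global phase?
I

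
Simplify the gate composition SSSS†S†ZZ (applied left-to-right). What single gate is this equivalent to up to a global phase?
S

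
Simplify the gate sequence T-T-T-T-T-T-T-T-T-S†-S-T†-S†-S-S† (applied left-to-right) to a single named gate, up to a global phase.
S†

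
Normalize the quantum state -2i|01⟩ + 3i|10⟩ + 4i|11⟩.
-0.3714i|01⟩ + 0.5571i|10⟩ + 0.7428i|11⟩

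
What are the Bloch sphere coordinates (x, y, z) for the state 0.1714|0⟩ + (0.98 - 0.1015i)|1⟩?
(0.3359, -0.03479, -0.9413)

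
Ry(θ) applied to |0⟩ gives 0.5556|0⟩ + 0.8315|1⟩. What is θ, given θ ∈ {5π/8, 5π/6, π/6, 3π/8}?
5π/8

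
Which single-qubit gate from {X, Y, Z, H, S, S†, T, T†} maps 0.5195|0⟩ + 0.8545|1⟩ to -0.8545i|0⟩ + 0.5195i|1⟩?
Y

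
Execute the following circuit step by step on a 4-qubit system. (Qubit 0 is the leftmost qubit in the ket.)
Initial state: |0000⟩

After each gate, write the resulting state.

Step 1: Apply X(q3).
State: |0001⟩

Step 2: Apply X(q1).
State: |0101⟩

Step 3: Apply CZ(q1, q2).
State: |0101⟩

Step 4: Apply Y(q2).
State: i|0111⟩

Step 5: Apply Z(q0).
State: i|0111⟩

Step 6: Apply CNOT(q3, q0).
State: i|1111⟩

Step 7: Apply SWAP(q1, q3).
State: i|1111⟩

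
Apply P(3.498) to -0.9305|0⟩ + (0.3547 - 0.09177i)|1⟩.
-0.9305|0⟩ + (-0.3644 - 0.03776i)|1⟩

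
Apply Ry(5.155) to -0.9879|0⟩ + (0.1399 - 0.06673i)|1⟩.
(0.7601 + 0.03568i)|0⟩ + (-0.6464 + 0.05639i)|1⟩

Ry(5.155) = [[cos(θ/2), −sin(θ/2)], [sin(θ/2), cos(θ/2)]]; θ = 5.155, cos(θ/2) ≈ -0.845074, sin(θ/2) ≈ 0.534649.
With a = amp(|0⟩) = -0.9879 and b = amp(|1⟩) = (0.1399 - 0.06673i):
new amp(|0⟩) = (-0.845074)·a + (-0.534649)·b = (0.7601 + 0.03568i)
new amp(|1⟩) = (0.534649)·a + (-0.845074)·b = (-0.6464 + 0.05639i)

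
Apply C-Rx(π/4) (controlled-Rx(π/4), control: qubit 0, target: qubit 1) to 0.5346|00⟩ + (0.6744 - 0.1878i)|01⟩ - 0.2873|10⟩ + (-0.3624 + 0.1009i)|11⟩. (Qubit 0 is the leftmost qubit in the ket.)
0.5346|00⟩ + (0.6744 - 0.1878i)|01⟩ + (-0.2268 + 0.1387i)|10⟩ + (-0.3348 + 0.2032i)|11⟩

C-Rx(π/4) leaves the control-|0⟩ kets |00⟩, |01⟩ unchanged and applies Rx(π/4) to qubit 1 on the control-|1⟩ pair (|10⟩, |11⟩).
Rx(π/4) = [[cos(θ/2), −i·sin(θ/2)], [−i·sin(θ/2), cos(θ/2)]]; θ = π/4, cos(θ/2) ≈ 0.92388, sin(θ/2) ≈ 0.382683.
With a = amp(|10⟩) = -0.2873 and b = amp(|11⟩) = (-0.3624 + 0.1009i):
new amp(|10⟩) = (0.92388)·a + (-0.382683i)·b = (-0.2268 + 0.1387i)
new amp(|11⟩) = (-0.382683i)·a + (0.92388)·b = (-0.3348 + 0.2032i)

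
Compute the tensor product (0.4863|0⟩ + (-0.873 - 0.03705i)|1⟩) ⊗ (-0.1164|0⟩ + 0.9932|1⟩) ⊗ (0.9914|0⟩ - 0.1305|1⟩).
-0.05612|000⟩ + 0.007387|001⟩ + 0.4788|010⟩ - 0.06303|011⟩ + (0.1007 + 0.004276i)|100⟩ + (-0.01326 - 0.0005628i)|101⟩ + (-0.8596 - 0.03648i)|110⟩ + (0.1132 + 0.004802i)|111⟩

amp(|b₁b₂…⟩) = product of the factor amplitudes for bits b₁, b₂, …; only kets whose every factor amplitude is nonzero survive.
|000⟩: (0.4863)(-0.1164)(0.9914) = -0.05612
|001⟩: (0.4863)(-0.1164)(-0.1305) = 0.007387
|010⟩: (0.4863)(0.9932)(0.9914) = 0.4788
|011⟩: (0.4863)(0.9932)(-0.1305) = -0.06303
|100⟩: (-0.873 - 0.03705i)(-0.1164)(0.9914) = (0.1007 + 0.004276i)
|101⟩: (-0.873 - 0.03705i)(-0.1164)(-0.1305) = (-0.01326 - 0.0005628i)
|110⟩: (-0.873 - 0.03705i)(0.9932)(0.9914) = (-0.8596 - 0.03648i)
|111⟩: (-0.873 - 0.03705i)(0.9932)(-0.1305) = (0.1132 + 0.004802i)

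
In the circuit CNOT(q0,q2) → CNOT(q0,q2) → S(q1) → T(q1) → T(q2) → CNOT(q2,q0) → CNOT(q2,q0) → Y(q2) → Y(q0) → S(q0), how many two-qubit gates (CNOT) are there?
4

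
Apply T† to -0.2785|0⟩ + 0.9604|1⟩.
-0.2785|0⟩ + (0.6791 - 0.6791i)|1⟩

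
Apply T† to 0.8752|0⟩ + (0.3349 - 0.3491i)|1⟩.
0.8752|0⟩ + (-0.01004 - 0.4837i)|1⟩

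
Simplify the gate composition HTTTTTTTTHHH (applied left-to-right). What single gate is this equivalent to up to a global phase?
I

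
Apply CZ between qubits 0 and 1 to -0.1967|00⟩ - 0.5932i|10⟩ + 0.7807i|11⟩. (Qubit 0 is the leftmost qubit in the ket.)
-0.1967|00⟩ - 0.5932i|10⟩ - 0.7807i|11⟩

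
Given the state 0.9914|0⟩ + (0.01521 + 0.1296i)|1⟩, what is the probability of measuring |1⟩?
0.01703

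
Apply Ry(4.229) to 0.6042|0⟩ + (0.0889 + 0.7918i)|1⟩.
(-0.3886 - 0.6776i)|0⟩ + (0.4711 - 0.4096i)|1⟩

Ry(4.229) = [[cos(θ/2), −sin(θ/2)], [sin(θ/2), cos(θ/2)]]; θ = 4.229, cos(θ/2) ≈ -0.517309, sin(θ/2) ≈ 0.855799.
With a = amp(|0⟩) = 0.6042 and b = amp(|1⟩) = (0.0889 + 0.7918i):
new amp(|0⟩) = (-0.517309)·a + (-0.855799)·b = (-0.3886 - 0.6776i)
new amp(|1⟩) = (0.855799)·a + (-0.517309)·b = (0.4711 - 0.4096i)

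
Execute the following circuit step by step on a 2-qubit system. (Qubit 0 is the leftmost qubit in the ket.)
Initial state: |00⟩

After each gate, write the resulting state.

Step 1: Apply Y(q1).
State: i|01⟩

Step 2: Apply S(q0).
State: i|01⟩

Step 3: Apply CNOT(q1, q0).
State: i|11⟩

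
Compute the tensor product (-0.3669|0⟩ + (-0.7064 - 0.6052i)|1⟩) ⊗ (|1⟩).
-0.3669|01⟩ + (-0.7064 - 0.6052i)|11⟩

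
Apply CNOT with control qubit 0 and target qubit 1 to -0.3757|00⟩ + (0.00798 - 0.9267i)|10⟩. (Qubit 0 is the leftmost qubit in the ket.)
-0.3757|00⟩ + (0.00798 - 0.9267i)|11⟩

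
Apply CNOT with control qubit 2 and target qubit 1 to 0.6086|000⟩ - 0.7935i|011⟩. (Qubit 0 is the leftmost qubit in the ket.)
0.6086|000⟩ - 0.7935i|001⟩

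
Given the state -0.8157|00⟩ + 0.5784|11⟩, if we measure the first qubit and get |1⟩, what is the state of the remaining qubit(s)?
|1⟩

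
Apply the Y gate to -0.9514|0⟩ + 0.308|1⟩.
-0.308i|0⟩ - 0.9514i|1⟩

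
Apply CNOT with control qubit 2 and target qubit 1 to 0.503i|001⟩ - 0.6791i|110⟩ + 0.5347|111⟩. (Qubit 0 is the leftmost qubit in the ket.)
0.503i|011⟩ + 0.5347|101⟩ - 0.6791i|110⟩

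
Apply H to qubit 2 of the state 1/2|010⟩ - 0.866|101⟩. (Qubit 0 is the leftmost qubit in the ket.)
1/√8|010⟩ + 1/√8|011⟩ - 0.6124|100⟩ + 0.6124|101⟩

H on qubit 2 mixes each pair of kets that differ only in qubit 2: amplitudes (a, b) of (|…0…⟩, |…1…⟩) become ((a + b)/√2, (a − b)/√2). Kets absent from the input have amplitude 0.
(|010⟩, |011⟩): (a, b) = (1/2, 0) → (1/√8, 1/√8)
(|100⟩, |101⟩): (a, b) = (0, -0.866) → (-0.6124, 0.6124)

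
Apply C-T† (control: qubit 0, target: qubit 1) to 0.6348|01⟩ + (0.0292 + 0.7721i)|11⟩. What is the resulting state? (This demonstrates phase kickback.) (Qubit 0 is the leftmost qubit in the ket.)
0.6348|01⟩ + (0.5666 + 0.5253i)|11⟩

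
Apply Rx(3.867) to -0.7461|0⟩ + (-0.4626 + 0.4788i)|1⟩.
(0.7124 + 0.4325i)|0⟩ + (0.1641 + 0.5277i)|1⟩

Rx(3.867) = [[cos(θ/2), −i·sin(θ/2)], [−i·sin(θ/2), cos(θ/2)]]; θ = 3.867, cos(θ/2) ≈ -0.354803, sin(θ/2) ≈ 0.934941.
With a = amp(|0⟩) = -0.7461 and b = amp(|1⟩) = (-0.4626 + 0.4788i):
new amp(|0⟩) = (-0.354803)·a + (-0.934941i)·b = (0.7124 + 0.4325i)
new amp(|1⟩) = (-0.934941i)·a + (-0.354803)·b = (0.1641 + 0.5277i)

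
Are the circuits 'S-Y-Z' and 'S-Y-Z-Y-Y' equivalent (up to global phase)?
Yes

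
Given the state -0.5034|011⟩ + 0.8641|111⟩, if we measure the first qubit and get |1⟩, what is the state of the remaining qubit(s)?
|11⟩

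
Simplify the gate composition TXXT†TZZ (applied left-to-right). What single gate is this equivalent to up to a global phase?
T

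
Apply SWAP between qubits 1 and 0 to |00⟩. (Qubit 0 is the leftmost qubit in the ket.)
|00⟩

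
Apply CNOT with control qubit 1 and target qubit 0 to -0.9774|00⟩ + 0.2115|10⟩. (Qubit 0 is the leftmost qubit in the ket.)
-0.9774|00⟩ + 0.2115|10⟩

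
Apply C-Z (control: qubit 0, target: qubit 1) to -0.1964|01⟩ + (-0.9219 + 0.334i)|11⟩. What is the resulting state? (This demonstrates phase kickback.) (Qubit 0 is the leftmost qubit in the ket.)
-0.1964|01⟩ + (0.9219 - 0.334i)|11⟩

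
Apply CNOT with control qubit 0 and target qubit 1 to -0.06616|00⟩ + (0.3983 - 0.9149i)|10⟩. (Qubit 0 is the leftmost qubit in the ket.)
-0.06616|00⟩ + (0.3983 - 0.9149i)|11⟩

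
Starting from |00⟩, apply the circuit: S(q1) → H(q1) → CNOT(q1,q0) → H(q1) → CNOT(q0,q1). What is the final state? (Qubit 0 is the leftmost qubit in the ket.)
1/2|00⟩ + 1/2|01⟩ - 1/2|10⟩ + 1/2|11⟩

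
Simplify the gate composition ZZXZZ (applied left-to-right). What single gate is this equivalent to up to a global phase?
X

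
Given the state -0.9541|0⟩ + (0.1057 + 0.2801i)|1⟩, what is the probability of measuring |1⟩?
0.08963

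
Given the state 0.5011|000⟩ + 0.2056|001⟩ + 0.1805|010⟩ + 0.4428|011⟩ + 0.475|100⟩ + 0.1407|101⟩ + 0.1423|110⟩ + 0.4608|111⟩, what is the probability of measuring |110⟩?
0.02025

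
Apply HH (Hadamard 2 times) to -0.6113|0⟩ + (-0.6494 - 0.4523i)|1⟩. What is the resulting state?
-0.6113|0⟩ + (-0.6494 - 0.4523i)|1⟩

H² = I, so an even number of Hadamards cancels: H^2 = I and the state is unchanged.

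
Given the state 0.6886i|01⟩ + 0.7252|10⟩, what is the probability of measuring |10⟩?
0.5259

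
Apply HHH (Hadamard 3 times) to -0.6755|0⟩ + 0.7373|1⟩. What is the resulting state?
0.0437|0⟩ - 0.999|1⟩

H² = I, so H^3 = H: a single Hadamard. With (a, b) = (-0.6755, 0.7373), H gives ((a + b)/√2, (a − b)/√2) = (0.0437, -0.999).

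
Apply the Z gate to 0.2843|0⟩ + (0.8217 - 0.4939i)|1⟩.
0.2843|0⟩ + (-0.8217 + 0.4939i)|1⟩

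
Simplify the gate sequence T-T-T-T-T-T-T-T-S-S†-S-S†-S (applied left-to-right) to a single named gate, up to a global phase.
S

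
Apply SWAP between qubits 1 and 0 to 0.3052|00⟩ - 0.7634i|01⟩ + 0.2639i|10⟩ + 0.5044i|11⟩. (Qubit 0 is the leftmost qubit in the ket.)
0.3052|00⟩ + 0.2639i|01⟩ - 0.7634i|10⟩ + 0.5044i|11⟩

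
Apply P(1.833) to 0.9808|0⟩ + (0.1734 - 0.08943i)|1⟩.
0.9808|0⟩ + (0.04143 + 0.1907i)|1⟩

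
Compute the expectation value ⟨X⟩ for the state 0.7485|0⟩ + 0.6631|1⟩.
0.9927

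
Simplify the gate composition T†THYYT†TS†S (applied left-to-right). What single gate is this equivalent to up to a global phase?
H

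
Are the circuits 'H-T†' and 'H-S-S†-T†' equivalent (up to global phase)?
Yes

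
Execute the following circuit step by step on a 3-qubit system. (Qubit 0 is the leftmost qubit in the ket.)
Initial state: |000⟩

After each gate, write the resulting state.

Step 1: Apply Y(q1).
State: i|010⟩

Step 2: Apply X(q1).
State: i|000⟩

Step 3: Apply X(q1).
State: i|010⟩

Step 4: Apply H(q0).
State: (1/√2)i|010⟩ + (1/√2)i|110⟩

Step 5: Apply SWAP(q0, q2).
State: (1/√2)i|010⟩ + (1/√2)i|011⟩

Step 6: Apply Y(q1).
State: 1/√2|000⟩ + 1/√2|001⟩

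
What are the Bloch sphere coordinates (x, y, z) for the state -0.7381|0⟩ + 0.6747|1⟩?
(-0.996, 0, 0.08957)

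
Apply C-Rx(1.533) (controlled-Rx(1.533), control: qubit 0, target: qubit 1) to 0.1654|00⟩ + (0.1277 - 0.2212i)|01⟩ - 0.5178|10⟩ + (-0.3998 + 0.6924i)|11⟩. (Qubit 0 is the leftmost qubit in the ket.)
0.1654|00⟩ + (0.1277 - 0.2212i)|01⟩ + (0.1073 + 0.2773i)|10⟩ + (-0.288 + 0.8579i)|11⟩

C-Rx(1.533) leaves the control-|0⟩ kets |00⟩, |01⟩ unchanged and applies Rx(1.533) to qubit 1 on the control-|1⟩ pair (|10⟩, |11⟩).
Rx(1.533) = [[cos(θ/2), −i·sin(θ/2)], [−i·sin(θ/2), cos(θ/2)]]; θ = 1.533, cos(θ/2) ≈ 0.720343, sin(θ/2) ≈ 0.693618.
With a = amp(|10⟩) = -0.5178 and b = amp(|11⟩) = (-0.3998 + 0.6924i):
new amp(|10⟩) = (0.720343)·a + (-0.693618i)·b = (0.1073 + 0.2773i)
new amp(|11⟩) = (-0.693618i)·a + (0.720343)·b = (-0.288 + 0.8579i)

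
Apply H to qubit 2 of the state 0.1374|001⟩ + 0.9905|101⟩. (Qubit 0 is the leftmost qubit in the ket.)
0.09716|000⟩ - 0.09716|001⟩ + 0.7004|100⟩ - 0.7004|101⟩

H on qubit 2 mixes each pair of kets that differ only in qubit 2: amplitudes (a, b) of (|…0…⟩, |…1…⟩) become ((a + b)/√2, (a − b)/√2). Kets absent from the input have amplitude 0.
(|000⟩, |001⟩): (a, b) = (0, 0.1374) → (0.09716, -0.09716)
(|100⟩, |101⟩): (a, b) = (0, 0.9905) → (0.7004, -0.7004)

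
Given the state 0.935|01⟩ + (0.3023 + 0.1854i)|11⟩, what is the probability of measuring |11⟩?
0.1258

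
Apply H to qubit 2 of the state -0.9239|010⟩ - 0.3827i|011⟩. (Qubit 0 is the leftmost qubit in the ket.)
(-0.6533 - 0.2706i)|010⟩ + (-0.6533 + 0.2706i)|011⟩

H on qubit 2 mixes each pair of kets that differ only in qubit 2: amplitudes (a, b) of (|…0…⟩, |…1…⟩) become ((a + b)/√2, (a − b)/√2). Kets absent from the input have amplitude 0.
(|010⟩, |011⟩): (a, b) = (-0.9239, -0.3827i) → ((-0.6533 - 0.2706i), (-0.6533 + 0.2706i))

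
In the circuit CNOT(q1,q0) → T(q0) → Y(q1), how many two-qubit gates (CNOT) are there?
1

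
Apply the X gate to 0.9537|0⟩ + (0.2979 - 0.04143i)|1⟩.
(0.2979 - 0.04143i)|0⟩ + 0.9537|1⟩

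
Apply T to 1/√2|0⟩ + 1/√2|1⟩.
1/√2|0⟩ + (1/2 + (1/2)i)|1⟩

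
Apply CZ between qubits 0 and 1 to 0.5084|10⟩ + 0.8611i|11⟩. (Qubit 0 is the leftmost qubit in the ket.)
0.5084|10⟩ - 0.8611i|11⟩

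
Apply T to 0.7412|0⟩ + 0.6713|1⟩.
0.7412|0⟩ + (0.4747 + 0.4747i)|1⟩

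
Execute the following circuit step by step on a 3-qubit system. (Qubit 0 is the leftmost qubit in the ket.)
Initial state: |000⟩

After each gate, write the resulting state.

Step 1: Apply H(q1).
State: 1/√2|000⟩ + 1/√2|010⟩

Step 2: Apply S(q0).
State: 1/√2|000⟩ + 1/√2|010⟩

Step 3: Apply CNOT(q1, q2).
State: 1/√2|000⟩ + 1/√2|011⟩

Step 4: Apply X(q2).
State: 1/√2|001⟩ + 1/√2|010⟩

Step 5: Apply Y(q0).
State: (1/√2)i|101⟩ + (1/√2)i|110⟩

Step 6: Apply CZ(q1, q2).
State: (1/√2)i|101⟩ + (1/√2)i|110⟩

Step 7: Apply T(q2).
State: (-1/2 + (1/2)i)|101⟩ + (1/√2)i|110⟩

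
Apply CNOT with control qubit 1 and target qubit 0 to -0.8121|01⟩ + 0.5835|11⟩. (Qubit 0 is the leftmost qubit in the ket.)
0.5835|01⟩ - 0.8121|11⟩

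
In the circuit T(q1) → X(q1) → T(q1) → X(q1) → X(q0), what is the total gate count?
5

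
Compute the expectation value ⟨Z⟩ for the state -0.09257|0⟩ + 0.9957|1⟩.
-0.9828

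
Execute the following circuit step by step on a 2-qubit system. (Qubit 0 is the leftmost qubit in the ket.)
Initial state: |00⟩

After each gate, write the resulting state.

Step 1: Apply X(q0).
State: |10⟩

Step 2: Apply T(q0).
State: (1/√2 + (1/√2)i)|10⟩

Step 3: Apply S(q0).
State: (-1/√2 + (1/√2)i)|10⟩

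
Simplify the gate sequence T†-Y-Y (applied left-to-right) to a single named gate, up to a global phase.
T†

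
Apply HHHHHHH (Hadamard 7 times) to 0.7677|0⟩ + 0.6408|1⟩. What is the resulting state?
0.996|0⟩ + 0.08973|1⟩

H² = I, so H^7 = H: a single Hadamard. With (a, b) = (0.7677, 0.6408), H gives ((a + b)/√2, (a − b)/√2) = (0.996, 0.08973).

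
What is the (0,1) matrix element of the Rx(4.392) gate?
-0.8108i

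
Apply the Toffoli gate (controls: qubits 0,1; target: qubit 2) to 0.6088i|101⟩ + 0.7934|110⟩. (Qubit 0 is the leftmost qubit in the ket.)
0.6088i|101⟩ + 0.7934|111⟩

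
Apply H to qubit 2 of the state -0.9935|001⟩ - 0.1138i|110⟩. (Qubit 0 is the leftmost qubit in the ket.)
-0.7025|000⟩ + 0.7025|001⟩ - 0.08047i|110⟩ - 0.08047i|111⟩

H on qubit 2 mixes each pair of kets that differ only in qubit 2: amplitudes (a, b) of (|…0…⟩, |…1…⟩) become ((a + b)/√2, (a − b)/√2). Kets absent from the input have amplitude 0.
(|000⟩, |001⟩): (a, b) = (0, -0.9935) → (-0.7025, 0.7025)
(|110⟩, |111⟩): (a, b) = (-0.1138i, 0) → (-0.08047i, -0.08047i)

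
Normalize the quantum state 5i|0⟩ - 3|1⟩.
0.8575i|0⟩ - 0.5145|1⟩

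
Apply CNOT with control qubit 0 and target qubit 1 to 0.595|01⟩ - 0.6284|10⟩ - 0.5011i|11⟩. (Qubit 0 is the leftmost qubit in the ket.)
0.595|01⟩ - 0.5011i|10⟩ - 0.6284|11⟩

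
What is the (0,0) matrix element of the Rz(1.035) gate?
(0.8691 - 0.4947i)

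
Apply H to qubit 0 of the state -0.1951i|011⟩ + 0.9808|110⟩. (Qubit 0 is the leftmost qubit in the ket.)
0.6935|010⟩ - 0.138i|011⟩ - 0.6935|110⟩ - 0.138i|111⟩

H on qubit 0 mixes each pair of kets that differ only in qubit 0: amplitudes (a, b) of (|…0…⟩, |…1…⟩) become ((a + b)/√2, (a − b)/√2). Kets absent from the input have amplitude 0.
(|010⟩, |110⟩): (a, b) = (0, 0.9808) → (0.6935, -0.6935)
(|011⟩, |111⟩): (a, b) = (-0.1951i, 0) → (-0.138i, -0.138i)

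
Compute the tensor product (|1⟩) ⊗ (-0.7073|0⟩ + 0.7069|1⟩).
-0.7073|10⟩ + 0.7069|11⟩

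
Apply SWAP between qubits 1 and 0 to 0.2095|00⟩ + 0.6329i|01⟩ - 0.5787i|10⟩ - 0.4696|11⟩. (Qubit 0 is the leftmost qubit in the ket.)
0.2095|00⟩ - 0.5787i|01⟩ + 0.6329i|10⟩ - 0.4696|11⟩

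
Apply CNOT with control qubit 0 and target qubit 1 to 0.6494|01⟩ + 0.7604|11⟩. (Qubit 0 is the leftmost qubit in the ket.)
0.6494|01⟩ + 0.7604|10⟩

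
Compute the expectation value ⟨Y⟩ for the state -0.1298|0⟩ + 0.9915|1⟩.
0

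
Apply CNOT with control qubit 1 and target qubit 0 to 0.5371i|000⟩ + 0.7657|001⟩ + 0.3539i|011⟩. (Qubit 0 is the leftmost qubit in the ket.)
0.5371i|000⟩ + 0.7657|001⟩ + 0.3539i|111⟩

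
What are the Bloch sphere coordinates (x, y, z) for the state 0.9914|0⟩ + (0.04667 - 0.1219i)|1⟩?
(0.09254, -0.2417, 0.9658)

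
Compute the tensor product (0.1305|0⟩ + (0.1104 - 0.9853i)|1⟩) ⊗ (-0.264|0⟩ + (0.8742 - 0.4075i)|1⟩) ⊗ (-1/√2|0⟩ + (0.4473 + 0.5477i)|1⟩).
0.02436|000⟩ + (-0.01541 - 0.01887i)|001⟩ + (-0.08067 + 0.0376i)|010⟩ + (0.08016 + 0.0387i)|011⟩ + (0.02061 - 0.1839i)|100⟩ + (-0.1555 + 0.1004i)|101⟩ + (0.2157 + 0.6409i)|110⟩ + (0.36 - 0.5725i)|111⟩

amp(|b₁b₂…⟩) = product of the factor amplitudes for bits b₁, b₂, …; only kets whose every factor amplitude is nonzero survive.
|000⟩: (0.1305)(-0.264)(-1/√2) = 0.02436
|001⟩: (0.1305)(-0.264)(0.4473 + 0.5477i) = (-0.01541 - 0.01887i)
|010⟩: (0.1305)(0.8742 - 0.4075i)(-1/√2) = (-0.08067 + 0.0376i)
|011⟩: (0.1305)(0.8742 - 0.4075i)(0.4473 + 0.5477i) = (0.08016 + 0.0387i)
|100⟩: (0.1104 - 0.9853i)(-0.264)(-1/√2) = (0.02061 - 0.1839i)
|101⟩: (0.1104 - 0.9853i)(-0.264)(0.4473 + 0.5477i) = (-0.1555 + 0.1004i)
|110⟩: (0.1104 - 0.9853i)(0.8742 - 0.4075i)(-1/√2) = (0.2157 + 0.6409i)
|111⟩: (0.1104 - 0.9853i)(0.8742 - 0.4075i)(0.4473 + 0.5477i) = (0.36 - 0.5725i)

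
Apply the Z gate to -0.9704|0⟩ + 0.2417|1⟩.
-0.9704|0⟩ - 0.2417|1⟩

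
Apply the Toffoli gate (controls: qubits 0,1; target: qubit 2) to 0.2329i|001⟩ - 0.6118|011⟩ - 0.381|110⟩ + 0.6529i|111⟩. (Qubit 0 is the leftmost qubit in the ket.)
0.2329i|001⟩ - 0.6118|011⟩ + 0.6529i|110⟩ - 0.381|111⟩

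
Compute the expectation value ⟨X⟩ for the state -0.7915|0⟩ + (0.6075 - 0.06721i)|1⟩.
-0.9617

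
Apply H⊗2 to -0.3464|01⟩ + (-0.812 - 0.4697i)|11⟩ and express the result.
(-0.5792 - 0.2349i)|00⟩ + (0.5792 + 0.2349i)|01⟩ + (0.2328 + 0.2349i)|10⟩ + (-0.2328 - 0.2349i)|11⟩

H⊗2 gives amp(|y⟩) = (1/2) Σ_x (−1)^(x·y) amp(|x⟩), where x·y is the number of positions in which both x and y have a 1.
|00⟩: (-0.3464 + (-0.812 - 0.4697i))/2 = (-0.5792 - 0.2349i)
|01⟩: (0.3464 - (-0.812 - 0.4697i))/2 = (0.5792 + 0.2349i)
|10⟩: (-0.3464 - (-0.812 - 0.4697i))/2 = (0.2328 + 0.2349i)
|11⟩: (0.3464 + (-0.812 - 0.4697i))/2 = (-0.2328 - 0.2349i)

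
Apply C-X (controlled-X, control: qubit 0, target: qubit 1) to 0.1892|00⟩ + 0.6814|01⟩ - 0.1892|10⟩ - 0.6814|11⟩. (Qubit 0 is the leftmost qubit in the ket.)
0.1892|00⟩ + 0.6814|01⟩ - 0.6814|10⟩ - 0.1892|11⟩

C-X leaves the control-|0⟩ kets |00⟩, |01⟩ unchanged and applies X to qubit 1 on the control-|1⟩ pair (|10⟩, |11⟩).
X = [[0, 1], [1, 0]].
With a = amp(|10⟩) = -0.1892 and b = amp(|11⟩) = -0.6814:
new amp(|10⟩) = (1)·b = -0.6814
new amp(|11⟩) = (1)·a = -0.1892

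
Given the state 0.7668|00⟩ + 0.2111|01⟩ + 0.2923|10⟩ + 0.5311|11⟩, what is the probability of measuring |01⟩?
0.04456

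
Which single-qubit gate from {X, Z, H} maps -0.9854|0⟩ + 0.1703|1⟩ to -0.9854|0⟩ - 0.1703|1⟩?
Z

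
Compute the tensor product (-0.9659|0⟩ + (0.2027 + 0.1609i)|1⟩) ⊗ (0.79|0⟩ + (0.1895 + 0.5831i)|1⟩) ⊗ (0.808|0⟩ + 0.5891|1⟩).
-0.6166|000⟩ - 0.4495|001⟩ + (-0.1479 - 0.4551i)|010⟩ + (-0.1078 - 0.3318i)|011⟩ + (0.1294 + 0.1027i)|100⟩ + (0.09433 + 0.07488i)|101⟩ + (-0.04477 + 0.1201i)|110⟩ + (-0.03264 + 0.08759i)|111⟩

amp(|b₁b₂…⟩) = product of the factor amplitudes for bits b₁, b₂, …; only kets whose every factor amplitude is nonzero survive.
|000⟩: (-0.9659)(0.79)(0.808) = -0.6166
|001⟩: (-0.9659)(0.79)(0.5891) = -0.4495
|010⟩: (-0.9659)(0.1895 + 0.5831i)(0.808) = (-0.1479 - 0.4551i)
|011⟩: (-0.9659)(0.1895 + 0.5831i)(0.5891) = (-0.1078 - 0.3318i)
|100⟩: (0.2027 + 0.1609i)(0.79)(0.808) = (0.1294 + 0.1027i)
|101⟩: (0.2027 + 0.1609i)(0.79)(0.5891) = (0.09433 + 0.07488i)
|110⟩: (0.2027 + 0.1609i)(0.1895 + 0.5831i)(0.808) = (-0.04477 + 0.1201i)
|111⟩: (0.2027 + 0.1609i)(0.1895 + 0.5831i)(0.5891) = (-0.03264 + 0.08759i)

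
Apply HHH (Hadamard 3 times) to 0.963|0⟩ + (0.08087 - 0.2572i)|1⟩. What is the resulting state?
(0.7381 - 0.1819i)|0⟩ + (0.6238 + 0.1819i)|1⟩

H² = I, so H^3 = H: a single Hadamard. With (a, b) = (0.963, (0.08087 - 0.2572i)), H gives ((a + b)/√2, (a − b)/√2) = ((0.7381 - 0.1819i), (0.6238 + 0.1819i)).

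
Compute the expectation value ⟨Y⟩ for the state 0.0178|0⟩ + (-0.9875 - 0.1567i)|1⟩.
-0.005579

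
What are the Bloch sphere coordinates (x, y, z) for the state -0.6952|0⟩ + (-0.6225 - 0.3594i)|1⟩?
(0.8655, 0.4997, -0.03337)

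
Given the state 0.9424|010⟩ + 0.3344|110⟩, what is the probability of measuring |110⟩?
0.1118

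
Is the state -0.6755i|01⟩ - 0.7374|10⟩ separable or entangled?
Entangled

Writing the state as a|00⟩ + b|01⟩ + c|10⟩ + d|11⟩, it is a product state iff ad − bc = 0.
Here (a, b, c, d) = (0, -0.6755i, -0.7374, 0): ad − bc = (0)(0) − (-0.6755i)(-0.7374) = -0.4981i ≠ 0, so the state is entangled.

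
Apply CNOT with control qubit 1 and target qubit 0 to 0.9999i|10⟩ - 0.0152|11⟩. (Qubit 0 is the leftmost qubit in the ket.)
-0.0152|01⟩ + 0.9999i|10⟩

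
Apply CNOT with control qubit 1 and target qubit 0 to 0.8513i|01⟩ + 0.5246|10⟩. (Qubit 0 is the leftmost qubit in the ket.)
0.5246|10⟩ + 0.8513i|11⟩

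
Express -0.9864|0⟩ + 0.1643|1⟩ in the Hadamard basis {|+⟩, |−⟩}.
-0.5813|+⟩ - 0.8137|−⟩

With |ψ⟩ = α|0⟩ + β|1⟩, the Hadamard-basis coefficients are ⟨+|ψ⟩ = (α + β)/√2 and ⟨−|ψ⟩ = (α − β)/√2.
Here α = -0.9864, β = 0.1643: (α + β)/√2 = -0.5813, (α − β)/√2 = -0.8137.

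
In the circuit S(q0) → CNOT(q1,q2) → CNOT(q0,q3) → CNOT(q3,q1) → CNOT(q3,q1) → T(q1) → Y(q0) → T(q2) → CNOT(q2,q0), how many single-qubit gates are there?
4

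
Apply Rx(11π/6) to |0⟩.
-0.9659|0⟩ - 0.2588i|1⟩

Rx(11π/6) = [[cos(θ/2), −i·sin(θ/2)], [−i·sin(θ/2), cos(θ/2)]]; θ = 11π/6, cos(θ/2) ≈ -0.965926, sin(θ/2) ≈ 0.258819.
With a = amp(|0⟩) = 1 and b = amp(|1⟩) = 0:
new amp(|0⟩) = (-0.965926)·a + (-0.258819i)·b = -0.9659
new amp(|1⟩) = (-0.258819i)·a + (-0.965926)·b = -0.2588i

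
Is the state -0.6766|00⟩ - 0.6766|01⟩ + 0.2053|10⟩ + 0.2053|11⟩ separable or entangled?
Separable

Writing the state as a|00⟩ + b|01⟩ + c|10⟩ + d|11⟩, it is a product state iff ad − bc = 0.
Here (a, b, c, d) = (-0.6766, -0.6766, 0.2053, 0.2053): ad − bc = (-0.6766)(0.2053) − (-0.6766)(0.2053) = 0, so the state is separable.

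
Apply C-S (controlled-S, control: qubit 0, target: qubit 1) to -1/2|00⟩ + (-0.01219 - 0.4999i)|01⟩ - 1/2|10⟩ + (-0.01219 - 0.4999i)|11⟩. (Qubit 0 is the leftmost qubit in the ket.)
-1/2|00⟩ + (-0.01219 - 0.4999i)|01⟩ - 1/2|10⟩ + (0.4999 - 0.01219i)|11⟩

C-S leaves the control-|0⟩ kets |00⟩, |01⟩ unchanged and applies S to qubit 1 on the control-|1⟩ pair (|10⟩, |11⟩).
S = [[1, 0], [0, i]].
With a = amp(|10⟩) = -1/2 and b = amp(|11⟩) = (-0.01219 - 0.4999i):
new amp(|10⟩) = (1)·a = -1/2
new amp(|11⟩) = (i)·b = (0.4999 - 0.01219i)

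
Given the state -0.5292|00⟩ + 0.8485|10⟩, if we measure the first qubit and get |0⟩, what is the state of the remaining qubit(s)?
-|0⟩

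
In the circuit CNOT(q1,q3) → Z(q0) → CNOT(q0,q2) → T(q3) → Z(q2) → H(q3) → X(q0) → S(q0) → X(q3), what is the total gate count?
9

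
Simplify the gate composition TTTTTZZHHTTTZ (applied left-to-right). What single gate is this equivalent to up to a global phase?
Z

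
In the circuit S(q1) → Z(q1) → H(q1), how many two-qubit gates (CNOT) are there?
0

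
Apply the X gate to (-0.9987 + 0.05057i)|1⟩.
(-0.9987 + 0.05057i)|0⟩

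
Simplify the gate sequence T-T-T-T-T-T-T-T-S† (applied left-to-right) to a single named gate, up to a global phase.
S†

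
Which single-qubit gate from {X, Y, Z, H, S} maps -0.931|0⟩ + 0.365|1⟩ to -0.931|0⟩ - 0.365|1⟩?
Z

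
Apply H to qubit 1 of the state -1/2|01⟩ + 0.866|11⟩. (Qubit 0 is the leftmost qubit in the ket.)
-1/√8|00⟩ + 1/√8|01⟩ + 0.6124|10⟩ - 0.6124|11⟩

H on qubit 1 mixes each pair of kets that differ only in qubit 1: amplitudes (a, b) of (|…0…⟩, |…1…⟩) become ((a + b)/√2, (a − b)/√2). Kets absent from the input have amplitude 0.
(|00⟩, |01⟩): (a, b) = (0, -1/2) → (-1/√8, 1/√8)
(|10⟩, |11⟩): (a, b) = (0, 0.866) → (0.6124, -0.6124)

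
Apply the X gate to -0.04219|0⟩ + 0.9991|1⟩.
0.9991|0⟩ - 0.04219|1⟩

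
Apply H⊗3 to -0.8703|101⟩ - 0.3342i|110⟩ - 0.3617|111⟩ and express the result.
(-0.4356 - 0.1182i)|000⟩ + (0.4356 - 0.1182i)|001⟩ + (-0.1798 + 0.1182i)|010⟩ + (0.1798 + 0.1182i)|011⟩ + (0.4356 + 0.1182i)|100⟩ + (-0.4356 + 0.1182i)|101⟩ + (0.1798 - 0.1182i)|110⟩ + (-0.1798 - 0.1182i)|111⟩

H⊗3 gives amp(|y⟩) = (1/2√2) Σ_x (−1)^(x·y) amp(|x⟩), where x·y is the number of positions in which both x and y have a 1.
|000⟩: (-0.8703 - 0.3342i - 0.3617)/(2√2) = (-0.4356 - 0.1182i)
|001⟩: (0.8703 - 0.3342i + 0.3617)/(2√2) = (0.4356 - 0.1182i)
|010⟩: (-0.8703 + 0.3342i + 0.3617)/(2√2) = (-0.1798 + 0.1182i)
|011⟩: (0.8703 + 0.3342i - 0.3617)/(2√2) = (0.1798 + 0.1182i)
|100⟩: (0.8703 + 0.3342i + 0.3617)/(2√2) = (0.4356 + 0.1182i)
|101⟩: (-0.8703 + 0.3342i - 0.3617)/(2√2) = (-0.4356 + 0.1182i)
|110⟩: (0.8703 - 0.3342i - 0.3617)/(2√2) = (0.1798 - 0.1182i)
|111⟩: (-0.8703 - 0.3342i + 0.3617)/(2√2) = (-0.1798 - 0.1182i)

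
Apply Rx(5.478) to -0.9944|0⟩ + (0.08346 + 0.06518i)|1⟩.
(0.9404 - 0.0327i)|0⟩ + (-0.07679 + 0.3296i)|1⟩

Rx(5.478) = [[cos(θ/2), −i·sin(θ/2)], [−i·sin(θ/2), cos(θ/2)]]; θ = 5.478, cos(θ/2) ≈ -0.920048, sin(θ/2) ≈ 0.391805.
With a = amp(|0⟩) = -0.9944 and b = amp(|1⟩) = (0.08346 + 0.06518i):
new amp(|0⟩) = (-0.920048)·a + (-0.391805i)·b = (0.9404 - 0.0327i)
new amp(|1⟩) = (-0.391805i)·a + (-0.920048)·b = (-0.07679 + 0.3296i)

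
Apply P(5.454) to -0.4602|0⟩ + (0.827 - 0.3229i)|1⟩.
-0.4602|0⟩ + (0.3205 - 0.8279i)|1⟩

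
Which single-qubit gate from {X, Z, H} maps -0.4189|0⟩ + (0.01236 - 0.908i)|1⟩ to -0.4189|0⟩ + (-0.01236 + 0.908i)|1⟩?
Z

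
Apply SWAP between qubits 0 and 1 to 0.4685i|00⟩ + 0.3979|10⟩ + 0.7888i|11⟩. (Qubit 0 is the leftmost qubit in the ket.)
0.4685i|00⟩ + 0.3979|01⟩ + 0.7888i|11⟩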